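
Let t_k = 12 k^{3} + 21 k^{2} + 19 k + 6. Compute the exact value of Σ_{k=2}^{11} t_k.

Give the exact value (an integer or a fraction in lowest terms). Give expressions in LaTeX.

Σ = 64160

The ratio is (12*k**3 + 57*k**2 + 97*k + 58)/(12*k**3 + 21*k**2 + 19*k + 6).
So A=1 and B=1, with C=k**3 + 7*k**2/4 + 19*k/12 + 1/2.
Need (1)·f(k+1) − (1)·f(k) = k**3 + 7*k**2/4 + 19*k/12 + 1/2.
d = 4 from the (0,0,3) case.
Coefficient equations give f(k) = k**2*(3*k**2 + k + 2)/12.
R(k) = B(k−1)·f(k)/C(k) = k**2*(3*k**2 + k + 2)/(12*k**3 + 21*k**2 + 19*k + 6); s_k = R·t_k = k**2*(3*k**2 + k + 2).
s_(k+1) − s_k = 12*k**3 + 21*k**2 + 19*k + 6 = t_k.
Sum = s_(12) − s_(2); s_(12) = 64224, s_(2) = 64 ⇒ 64160.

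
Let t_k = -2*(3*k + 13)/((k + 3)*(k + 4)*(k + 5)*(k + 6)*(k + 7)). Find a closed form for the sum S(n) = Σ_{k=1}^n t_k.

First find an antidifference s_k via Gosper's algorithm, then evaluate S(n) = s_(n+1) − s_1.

r(k) = (k + 3)*(3*k + 16)/((k + 8)*(3*k + 13)) after simplifying.
A = k + 3, B = k + 8, C = k + 13/3.
Set up (k + 3)·f(k+1) − (k + 7)·f(k) − (k + 13/3) = 0.
d = 4 from the (1,1,1) case.
Match coefficients ⇒ f(k) = k*(k + 4)*(k**2 + 14*k + 63)/270.
Then R = B(k−1)f/C = k*(k + 4)*(k + 7)*(k**2 + 14*k + 63)/(90*(3*k + 13)), so s_k = R(k)·t_k = k*(-k**2 - 14*k - 63)/(45*(k**3 + 14*k**2 + 63*k + 90)).
Verify: 2*(-3*k - 13)/(k**5 + 25*k**4 + 245*k**3 + 1175*k**2 + 2754*k + 2520) matches t_k.
Telescope: S(n) = s_(n+1) − s_(1) = (-n**3 - 17*n**2 - 94*n - 78)/(45*(n**3 + 17*n**2 + 94*n + 168)) − (-13/1260) = n*(-n**2 - 17*n - 94)/(84*(n**3 + 17*n**2 + 94*n + 168)).

S(n) = n*(-n**2 - 17*n - 94)/(84*(n**3 + 17*n**2 + 94*n + 168))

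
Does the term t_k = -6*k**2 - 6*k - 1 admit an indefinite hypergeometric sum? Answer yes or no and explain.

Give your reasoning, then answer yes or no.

Yes. s_k = -2*k**3 + k.

r(k) = (6*k**2 + 18*k + 13)/(6*k**2 + 6*k + 1) after simplifying.
Take A(k)=1, B(k)=1, C(k)=k**2 + k + 1/6.
Key eq: (1)·f(k+1) = (1)·f(k) + (k**2 + k + 1/6).
Bound: deg f ≤ 3.
Solve for f: f(k) = k*(2*k**2 - 1)/6 (degree 3 ≤ 3).
Certificate R = B(k−1)f/C = k*(2*k**2 - 1)/(6*k**2 + 6*k + 1) gives s_k = -2*k**3 + k.
s_(k+1) − s_k = -6*k**2 - 6*k - 1 = t_k.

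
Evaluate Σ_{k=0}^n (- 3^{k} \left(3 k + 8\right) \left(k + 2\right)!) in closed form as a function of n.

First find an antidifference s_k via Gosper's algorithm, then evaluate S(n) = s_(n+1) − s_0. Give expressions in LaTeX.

S(n) = - 3 \cdot 3^{n} \left(n + 3\right)! + 2

Ratio r(k) = 3*(k + 3)*(3*k + 11)/(3*k + 8).
A = 3*k + 9, B = 1, C = k + 8/3.
Solve (3*k + 9)·f(k+1) − (1)·f(k) = k + 8/3.
Degrees (1,0,1) ⇒ d ≤ 0.
Match coefficients ⇒ f(k) = 1/3.
So s_k = (B(k−1)f/C)·t_k = (1/(3*k + 8))·t_k = -3**k*factorial(k + 2).
Check: Δs_k = -3**k*(3*k + 8)*factorial(k + 2). ✓
Σ_(k=0)^n t_k = s_(n+1) − s_(0) = (-3**(n + 1)*factorial(n + 3)) − (-2), i.e. -3*3**n*factorial(n + 3) + 2.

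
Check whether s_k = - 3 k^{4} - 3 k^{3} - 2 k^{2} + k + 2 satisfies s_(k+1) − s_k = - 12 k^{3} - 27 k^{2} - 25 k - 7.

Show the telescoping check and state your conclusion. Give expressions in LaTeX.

s_(k+1) = -3*k**4 - 15*k**3 - 29*k**2 - 24*k - 5
s_(k+1) − s_k = -12*k**3 - 27*k**2 - 25*k - 7
(s_(k+1) − s_k) − t_k = 0

Valid: the claim telescopes to t_k.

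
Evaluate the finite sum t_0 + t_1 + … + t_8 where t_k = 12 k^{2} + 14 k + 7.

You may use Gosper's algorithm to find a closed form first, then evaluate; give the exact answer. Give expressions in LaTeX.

Σ = 3015

The ratio is (12*k**2 + 38*k + 33)/(12*k**2 + 14*k + 7).
Factor: A=1; B=1; C=k**2 + 7*k/6 + 7/12.
Solve (1)·f(k+1) − (1)·f(k) = k**2 + 7*k/6 + 7/12.
deg f ≤ 3 (via 0,0,2).
Coefficient equations give f(k) = k*(4*k**2 + k + 2)/12.
Certificate R = B(k−1)f/C = k*(4*k**2 + k + 2)/(12*k**2 + 14*k + 7) gives s_k = k*(4*k**2 + k + 2).
Check: Δs_k = 12*k**2 + 14*k + 7. ✓
Sum = s_(9) − s_(0); s_(9) = 3015, s_(0) = 0 ⇒ 3015.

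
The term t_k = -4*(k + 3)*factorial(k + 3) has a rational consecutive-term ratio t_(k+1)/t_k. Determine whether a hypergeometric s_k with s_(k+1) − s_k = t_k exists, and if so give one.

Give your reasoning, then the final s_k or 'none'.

s_k = -4*factorial(k + 3)

The ratio is (k + 4)**2/(k + 3).
A = k + 4, B = 1, C = k + 3.
Solve (k + 4)·f(k+1) − (1)·f(k) = k + 3.
From deg A=1, deg B=0, deg C=1: d=0.
Solving with deg f ≤ 0: f(k) = 1.
Certificate R = B(k−1)f/C = 1/(k + 3) gives s_k = -4*factorial(k + 3).
s_(k+1) − s_k = -4*(k + 3)*factorial(k + 3) = t_k.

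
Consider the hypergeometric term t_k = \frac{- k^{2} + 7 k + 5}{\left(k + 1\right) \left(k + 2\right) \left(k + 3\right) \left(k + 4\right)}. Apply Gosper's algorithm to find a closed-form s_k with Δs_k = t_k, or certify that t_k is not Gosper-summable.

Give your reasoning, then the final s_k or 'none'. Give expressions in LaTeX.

s_k = \frac{k \left(k^{2} + 9 k + 5\right)}{3 \left(k + 1\right) \left(k + 2\right) \left(k + 3\right)}

Compute t_(k+1)/t_k: get (k + 1)*(7*k - (k + 1)**2 + 12)/((k + 5)*(-k**2 + 7*k + 5)).
Take A(k)=k + 1, B(k)=k + 5, C(k)=k**2 - 7*k - 5.
Set up (k + 1)·f(k+1) − (k + 4)·f(k) − (k**2 - 7*k - 5) = 0.
d = 3 from the (1,1,2) case.
Match coefficients ⇒ f(k) = -k*(k**2 + 9*k + 5)/3.
So s_k = (B(k−1)f/C)·t_k = (-k*(k + 4)*(k**2 + 9*k + 5)/(3*(k**2 - 7*k - 5)))·t_k = k*(k**2 + 9*k + 5)/(3*(k + 1)*(k + 2)*(k + 3)).
Verify: (-k**2 + 7*k + 5)/(k**4 + 10*k**3 + 35*k**2 + 50*k + 24) matches t_k.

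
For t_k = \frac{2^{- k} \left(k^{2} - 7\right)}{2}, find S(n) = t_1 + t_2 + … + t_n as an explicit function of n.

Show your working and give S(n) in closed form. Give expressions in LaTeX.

The ratio is ((k + 1)**2 - 7)/(2*(k**2 - 7)).
Normal form (A,B,C) = (1/2, 1, k**2 - 7).
f must satisfy (1/2)·f(k+1) − (1)·f(k) = k**2 - 7.
Degrees (0,0,2) ⇒ d ≤ 2.
Solving with deg f ≤ 2: f(k) = -2*(k**2 + 2*k - 4).
R(k) = B(k−1)·f(k)/C(k) = -2*(k**2 + 2*k - 4)/(k**2 - 7); s_k = R·t_k = (-k**2 - 2*k + 4)/2**k.
Check: Δs_k = (k**2 - 7)/(2*2**k). ✓
s_(n+1) = 2**(-n - 1)*(-n**2 - 4*n + 1) and s_(1) = 1/2, so S(n) = 2**(-n - 1)*(-2**n - n**2 - 4*n + 1).

S(n) = 2^{- n - 1} \left(- 2^{n} - n^{2} - 4 n + 1\right)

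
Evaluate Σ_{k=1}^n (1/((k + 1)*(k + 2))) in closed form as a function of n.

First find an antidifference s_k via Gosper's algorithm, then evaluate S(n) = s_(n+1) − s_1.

Ratio r(k) = (k + 1)/(k + 3).
So A=k + 1 and B=k + 3, with C=1.
Need (k + 1)·f(k+1) − (k + 2)·f(k) = 1.
Bound: deg f ≤ 1.
A polynomial solution: f(k) = k.
R(k) = B(k−1)·f(k)/C(k) = k*(k + 2); s_k = R·t_k = k/(k + 1).
s_(k+1) − s_k = 1/(k**2 + 3*k + 2) = t_k.
Telescope: S(n) = s_(n+1) − s_(1) = (n + 1)/(n + 2) − (1/2) = n/(2*(n + 2)).

S(n) = n/(2*(n + 2))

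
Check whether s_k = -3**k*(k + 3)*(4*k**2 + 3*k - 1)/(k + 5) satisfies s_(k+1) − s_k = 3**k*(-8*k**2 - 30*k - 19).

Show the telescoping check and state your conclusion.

Invalid: residual 3**k*(16*k**3 + 132*k**2 + 332*k + 192)/(k**2 + 11*k + 30) ≠ 0.

s_(k+1) = -3**(k + 1)*(k + 4)*(3*k + 4*(k + 1)**2 + 2)/(k + 6)
s_(k+1) − s_k = 3**k*(-8*k**4 - 102*k**3 - 457*k**2 - 777*k - 378)/(k**2 + 11*k + 30)
(s_(k+1) − s_k) − t_k = 3**k*(16*k**3 + 132*k**2 + 332*k + 192)/(k**2 + 11*k + 30)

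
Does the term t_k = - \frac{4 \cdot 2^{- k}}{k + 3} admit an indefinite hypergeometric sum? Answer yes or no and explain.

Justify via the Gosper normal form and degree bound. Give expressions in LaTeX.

t_(k+1)/t_k = (k + 3)/(2*(k + 4)).
So A=k/2 + 3/2 and B=k + 4, with C=1.
Need (k/2 + 3/2)·f(k+1) − (k + 3)·f(k) = 1.
d = -1 from the (1,1,0) case.
Bound -1 < 0, so the key equation has no polynomial solution.

No; the degree bound rules out any f.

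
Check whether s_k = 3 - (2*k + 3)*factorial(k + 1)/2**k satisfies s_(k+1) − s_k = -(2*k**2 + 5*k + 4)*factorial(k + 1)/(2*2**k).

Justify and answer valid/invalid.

valid; difference matches t_k

s_(k+1) = -2**(-k - 1)*(2*k + 5)*factorial(k + 2) + 3
s_(k+1) − s_k = -(2*k**2 + 5*k + 4)*factorial(k + 1)/(2*2**k)
(s_(k+1) − s_k) − t_k = 0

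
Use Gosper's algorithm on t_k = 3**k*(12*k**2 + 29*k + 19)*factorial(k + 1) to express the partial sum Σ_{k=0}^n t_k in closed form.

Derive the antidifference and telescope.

S(n) = 12*3**n*n*factorial(n + 2) + 9*3**n*factorial(n + 2) + 1

r(k) = 3*(12*k**3 + 77*k**2 + 166*k + 120)/(12*k**2 + 29*k + 19) after simplifying.
A = 3*k + 6, B = 1, C = k**2 + 29*k/12 + 19/12.
Solve (3*k + 6)·f(k+1) − (1)·f(k) = k**2 + 29*k/12 + 19/12.
Degrees (1,0,2) ⇒ d ≤ 1.
Coefficient equations give f(k) = (4*k - 1)/12.
Certificate R = B(k−1)f/C = (4*k - 1)/(12*k**2 + 29*k + 19) gives s_k = 3**k*(4*k - 1)*factorial(k + 1).
Check: Δs_k = 3**k*(12*k**2 + 29*k + 19)*factorial(k + 1). ✓
Evaluate: s_(n+1) = 3**(n + 1)*(4*n + 3)*factorial(n + 2); subtract s_(0) = -1 ⇒ S(n) = 12*3**n*n*factorial(n + 2) + 9*3**n*factorial(n + 2) + 1.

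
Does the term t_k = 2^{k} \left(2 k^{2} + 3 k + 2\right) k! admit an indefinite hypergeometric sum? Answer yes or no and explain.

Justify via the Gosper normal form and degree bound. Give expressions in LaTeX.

The ratio is 2*(2*k**3 + 9*k**2 + 14*k + 7)/(2*k**2 + 3*k + 2).
Normal form (A,B,C) = (2*k + 2, 1, k**2 + 3*k/2 + 1).
Key eq: (2*k + 2)·f(k+1) = (1)·f(k) + (k**2 + 3*k/2 + 1).
deg f ≤ 1 (via 1,0,2).
Coefficient equations give f(k) = k/2.
So s_k = (B(k−1)f/C)·t_k = (k/(2*k**2 + 3*k + 2))·t_k = 2**k*k*factorial(k).
Δs = 2**k*(2*k**2 + 3*k + 2)*factorial(k), as required.

Yes. s_k = 2^{k} k k!.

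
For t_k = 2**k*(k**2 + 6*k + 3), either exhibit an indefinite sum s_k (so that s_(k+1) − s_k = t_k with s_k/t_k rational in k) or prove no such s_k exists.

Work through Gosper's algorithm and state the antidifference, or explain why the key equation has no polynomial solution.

s_k = 2**k*(k**2 + 2*k - 3)

The ratio is 2*(k**2 + 8*k + 10)/(k**2 + 6*k + 3).
Factor: A=2; B=1; C=k**2 + 6*k + 3.
Set up (2)·f(k+1) − (1)·f(k) − (k**2 + 6*k + 3) = 0.
deg f ≤ 2 (via 0,0,2).
A polynomial solution: f(k) = (k - 1)*(k + 3).
Then R = B(k−1)f/C = (k - 1)*(k + 3)/(k**2 + 6*k + 3), so s_k = R(k)·t_k = 2**k*(k**2 + 2*k - 3).
s_(k+1) − s_k = 2**k*(k**2 + 6*k + 3) = t_k.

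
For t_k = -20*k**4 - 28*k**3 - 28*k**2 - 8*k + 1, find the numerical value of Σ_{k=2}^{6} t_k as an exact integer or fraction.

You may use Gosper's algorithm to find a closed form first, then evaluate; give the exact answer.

Σ = -60475

The ratio is (20*k**4 + 108*k**3 + 232*k**2 + 228*k + 83)/(20*k**4 + 28*k**3 + 28*k**2 + 8*k - 1).
A = 1, B = 1, C = k**4 + 7*k**3/5 + 7*k**2/5 + 2*k/5 - 1/20.
Key eq: (1)·f(k+1) = (1)·f(k) + (k**4 + 7*k**3/5 + 7*k**2/5 + 2*k/5 - 1/20).
deg f ≤ 5 (via 0,0,4).
A polynomial solution: f(k) = k*(4*k**4 - 3*k**3 + 2*k**2 - 3*k - 1)/20.
Certificate R = B(k−1)f/C = k*(4*k**4 - 3*k**3 + 2*k**2 - 3*k - 1)/(20*k**4 + 28*k**3 + 28*k**2 + 8*k - 1) gives s_k = k*(-4*k**4 + 3*k**3 - 2*k**2 + 3*k + 1).
s_(k+1) − s_k = -20*k**4 - 28*k**3 - 28*k**2 - 8*k + 1 = t_k.
Sum = s_(7) − s_(2); s_(7) = -60557, s_(2) = -82 ⇒ -60475.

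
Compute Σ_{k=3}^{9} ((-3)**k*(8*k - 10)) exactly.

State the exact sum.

The ratio is 3*(1 - 4*k)/(4*k - 5).
A = -3, B = 1, C = k - 5/4.
Key eq: (-3)·f(k+1) = (1)·f(k) + (k - 5/4).
d = 1 from the (0,0,1) case.
Solve for f: f(k) = -(k - 2)/4 (degree 1 ≤ 1).
R(k) = B(k−1)·f(k)/C(k) = -(k - 2)/(4*k - 5); s_k = R·t_k = 2*(-3)**k*(2 - k).
Δs = (-3)**k*(8*k - 10), as required.
Σ_(k=3)^(9) t_k = s_(10) − s_(3) = -944784 − (54) = -944838.

Σ = -944838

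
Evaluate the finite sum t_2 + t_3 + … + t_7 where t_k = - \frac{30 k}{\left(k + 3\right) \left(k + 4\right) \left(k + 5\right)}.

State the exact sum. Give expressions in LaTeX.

Compute t_(k+1)/t_k: get (k + 1)*(k + 3)/(k*(k + 6)).
Gosper form: A/B · C(k+1)/C(k) with A=k + 3, B=k + 6, C=k.
Key eq: (k + 3)·f(k+1) = (k + 5)·f(k) + (k).
deg f ≤ 2 (via 1,1,1).
A polynomial solution: f(k) = k*(k - 1)/8.
R(k) = B(k−1)·f(k)/C(k) = (k - 1)*(k + 5)/8; s_k = R·t_k = 15*k*(1 - k)/(4*(k + 3)*(k + 4)).
Verify: -30*k/(k**3 + 12*k**2 + 47*k + 60) matches t_k.
Sum = s_(8) − s_(2); s_(8) = -35/22, s_(2) = -1/4 ⇒ -59/44.

Σ = -59/44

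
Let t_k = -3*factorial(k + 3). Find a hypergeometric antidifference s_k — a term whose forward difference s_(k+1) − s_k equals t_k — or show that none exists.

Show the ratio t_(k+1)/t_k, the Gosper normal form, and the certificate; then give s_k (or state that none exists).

Ratio r(k) = k + 4.
Take A(k)=k + 4, B(k)=1, C(k)=1.
f must satisfy (k + 4)·f(k+1) − (1)·f(k) = 1.
Bound: deg f ≤ -1.
Bound -1 < 0, so the key equation has no polynomial solution.

not Gosper-summable; s_k does not exist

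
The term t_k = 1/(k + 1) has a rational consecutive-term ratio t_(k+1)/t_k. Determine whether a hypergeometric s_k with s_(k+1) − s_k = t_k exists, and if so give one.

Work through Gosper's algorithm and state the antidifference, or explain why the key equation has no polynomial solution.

no hypergeometric antidifference exists

Step 1: r(k) = (k + 1)/(k + 2).
Factor: A=k + 1; B=k + 2; C=1.
Need (k + 1)·f(k+1) − (k + 1)·f(k) = 1.
Degrees (1,1,0) ⇒ d ≤ 0.
Write f(k) = c0. Then LHS − RHS = -1, requiring -1 = 0: contradictory. No certificate.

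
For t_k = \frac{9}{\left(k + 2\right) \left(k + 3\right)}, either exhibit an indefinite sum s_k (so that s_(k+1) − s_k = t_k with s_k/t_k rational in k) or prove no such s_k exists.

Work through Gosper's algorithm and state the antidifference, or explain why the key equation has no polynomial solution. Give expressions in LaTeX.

r(k) = (k + 2)/(k + 4) after simplifying.
Take A(k)=k + 2, B(k)=k + 4, C(k)=1.
Set up (k + 2)·f(k+1) − (k + 3)·f(k) − (1) = 0.
Bound: deg f ≤ 1.
Match coefficients ⇒ f(k) = k/2.
Then R = B(k−1)f/C = k*(k + 3)/2, so s_k = R(k)·t_k = 9*k/(2*(k + 2)).
Δs = 9/(k**2 + 5*k + 6), as required.

s_k = \frac{9 k}{2 \left(k + 2\right)}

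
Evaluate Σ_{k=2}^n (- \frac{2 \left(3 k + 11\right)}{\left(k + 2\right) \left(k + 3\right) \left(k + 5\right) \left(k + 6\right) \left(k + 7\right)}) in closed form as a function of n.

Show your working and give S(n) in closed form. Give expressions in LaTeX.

S(n) = \frac{- n^{3} - 16 n^{2} - 81 n + 98}{112 \left(n^{3} + 16 n^{2} + 81 n + 126\right)}

Compute t_(k+1)/t_k: get (k + 2)*(k + 5)*(3*k + 14)/((k + 4)*(k + 8)*(3*k + 11)).
Normal form (A,B,C) = (k + 2, k + 8, k**2 + 23*k/3 + 44/3).
Key eq: (k + 2)·f(k+1) = (k + 7)·f(k) + (k**2 + 23*k/3 + 44/3).
From deg A=1, deg B=1, deg C=2: d=5.
Coefficient equations give f(k) = k*(k + 3)*(k + 4)*(k**2 + 13*k + 52)/180.
Get s_k = R·t_k = k*(-k**2 - 13*k - 52)/(30*(k**3 + 13*k**2 + 52*k + 60)) with R(k) = B(k−1)f(k)/C(k) = k*(k + 3)*(k + 7)*(k**2 + 13*k + 52)/(60*(3*k + 11)).
Δs = 2*(-3*k - 11)/(k**5 + 23*k**4 + 203*k**3 + 853*k**2 + 1692*k + 1260), as required.
Telescope: S(n) = s_(n+1) − s_(2) = (-n**3 - 16*n**2 - 81*n - 66)/(30*(n**3 + 16*n**2 + 81*n + 126)) − (-41/1680) = (-n**3 - 16*n**2 - 81*n + 98)/(112*(n**3 + 16*n**2 + 81*n + 126)).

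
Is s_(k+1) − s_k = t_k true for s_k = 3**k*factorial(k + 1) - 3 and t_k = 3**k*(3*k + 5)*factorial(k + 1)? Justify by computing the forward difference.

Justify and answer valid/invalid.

s_(k+1) = 3**(k + 1)*factorial(k + 2) - 3
s_(k+1) − s_k = 3**k*(3*k + 5)*factorial(k + 1)
(s_(k+1) − s_k) − t_k = 0

valid (s_(k+1) − s_k reduces to t_k)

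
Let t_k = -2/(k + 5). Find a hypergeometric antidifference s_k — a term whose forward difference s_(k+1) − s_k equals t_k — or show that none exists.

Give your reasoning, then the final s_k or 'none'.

Step 1: r(k) = (k + 5)/(k + 6).
Factor: A=k + 5; B=k + 6; C=1.
f must satisfy (k + 5)·f(k+1) − (k + 5)·f(k) = 1.
Bound: deg f ≤ 0.
Write f(k) = c0. Then LHS − RHS = -1, requiring -1 = 0: contradictory. No certificate.

no hypergeometric antidifference exists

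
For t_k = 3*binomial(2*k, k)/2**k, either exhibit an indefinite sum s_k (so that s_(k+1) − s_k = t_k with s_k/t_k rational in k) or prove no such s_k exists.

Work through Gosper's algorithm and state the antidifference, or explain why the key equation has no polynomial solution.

Ratio r(k) = (2*k + 1)/(k + 1).
Take A(k)=2*k + 1, B(k)=k + 1, C(k)=1.
Need (2*k + 1)·f(k+1) − (k)·f(k) = 1.
d = -1 from the (1,1,0) case.
Bound -1 < 0, so the key equation has no polynomial solution.

none (Gosper's algorithm certifies no s_k)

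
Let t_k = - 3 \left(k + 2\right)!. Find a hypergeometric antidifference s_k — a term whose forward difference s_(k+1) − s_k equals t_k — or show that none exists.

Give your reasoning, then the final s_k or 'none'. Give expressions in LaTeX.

Compute t_(k+1)/t_k: get k + 3.
So A=k + 3 and B=1, with C=1.
Key eq: (k + 3)·f(k+1) = (1)·f(k) + (1).
deg f ≤ -1 (via 1,0,0).
Bound -1 < 0, so the key equation has no polynomial solution.

no hypergeometric antidifference exists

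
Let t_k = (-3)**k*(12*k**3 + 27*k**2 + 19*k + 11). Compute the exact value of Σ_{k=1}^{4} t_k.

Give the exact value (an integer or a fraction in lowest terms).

The ratio is 3*(-12*k**3 - 63*k**2 - 109*k - 69)/(12*k**3 + 27*k**2 + 19*k + 11).
Factor: A=-3; B=1; C=k**3 + 9*k**2/4 + 19*k/12 + 11/12.
Need (-3)·f(k+1) − (1)·f(k) = k**3 + 9*k**2/4 + 19*k/12 + 11/12.
d = 3 from the (0,0,3) case.
Coefficient equations give f(k) = -(3*k**3 - 2*k + 2)/12.
R(k) = B(k−1)·f(k)/C(k) = -(3*k**3 - 2*k + 2)/(12*k**3 + 27*k**2 + 19*k + 11); s_k = R·t_k = (-3)**k*(-3*k**3 + 2*k - 2).
Δs = (-3)**k*(12*k**3 + 27*k**2 + 19*k + 11), as required.
Sum = s_(5) − s_(1); s_(5) = 89181, s_(1) = 9 ⇒ 89172.

Σ = 89172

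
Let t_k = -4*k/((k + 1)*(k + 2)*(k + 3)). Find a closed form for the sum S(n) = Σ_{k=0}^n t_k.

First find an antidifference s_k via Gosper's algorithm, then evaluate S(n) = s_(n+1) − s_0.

t_(k+1)/t_k = (k + 1)**2/(k*(k + 4)).
Factor: A=k + 1; B=k + 4; C=k.
f must satisfy (k + 1)·f(k+1) − (k + 3)·f(k) = k.
deg f ≤ 2 (via 1,1,1).
Coefficient equations give f(k) = k*(k - 1)/4.
Certificate R = B(k−1)f/C = (k - 1)*(k + 3)/4 gives s_k = k*(1 - k)/((k + 1)*(k + 2)).
Check: Δs_k = -4*k/(k**3 + 6*k**2 + 11*k + 6). ✓
Σ_(k=0)^n t_k = s_(n+1) − s_(0) = (n*(-n - 1)/(n**2 + 5*n + 6)) − (0), i.e. n*(-n - 1)/(n**2 + 5*n + 6).

S(n) = n*(-n - 1)/(n**2 + 5*n + 6)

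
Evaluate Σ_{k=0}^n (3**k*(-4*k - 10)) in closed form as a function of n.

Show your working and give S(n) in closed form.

S(n) = -6*3**n*n - 12*3**n + 2

Ratio r(k) = 3*(2*k + 7)/(2*k + 5).
Factor: A=3; B=1; C=k + 5/2.
Solve (3)·f(k+1) − (1)·f(k) = k + 5/2.
d = 1 from the (0,0,1) case.
Solve for f: f(k) = (k + 1)/2 (degree 1 ≤ 1).
R(k) = B(k−1)·f(k)/C(k) = (k + 1)/(2*k + 5); s_k = R·t_k = -2*3**k*(k + 1).
Δs = 3**k*(-4*k - 10), as required.
Telescope: S(n) = s_(n+1) − s_(0) = 6*3**n*(-n - 2) − (-2) = -6*3**n*n - 12*3**n + 2.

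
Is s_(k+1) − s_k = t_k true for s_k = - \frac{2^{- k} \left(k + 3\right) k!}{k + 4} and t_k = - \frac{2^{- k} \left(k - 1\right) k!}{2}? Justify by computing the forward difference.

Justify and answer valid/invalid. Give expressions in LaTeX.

Invalid: residual \frac{2^{- k} \left(k^{2} + 3 k - 6\right) k!}{2 \left(k + 4\right) \left(k + 5\right)} ≠ 0.

s_(k+1) = -(k + 4)*factorial(k + 1)/(2*2**k*(k + 5))
s_(k+1) − s_k = -(k**3 + 7*k**2 + 8*k - 14)*factorial(k)/(2*2**k*(k + 4)*(k + 5))
(s_(k+1) − s_k) − t_k = (k**2 + 3*k - 6)*factorial(k)/(2*2**k*(k + 4)*(k + 5))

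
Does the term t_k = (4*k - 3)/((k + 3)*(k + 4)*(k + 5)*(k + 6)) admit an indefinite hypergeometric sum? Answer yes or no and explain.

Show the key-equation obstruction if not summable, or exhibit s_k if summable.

Ratio r(k) = (k + 3)*(4*k + 1)/((k + 7)*(4*k - 3)).
Gosper form: A/B · C(k+1)/C(k) with A=k + 3, B=k + 7, C=k - 3/4.
Solve (k + 3)·f(k+1) − (k + 6)·f(k) = k - 3/4.
Bound: deg f ≤ 3.
Solve for f: f(k) = k*(k**2 + 12*k - 73)/240 (degree 3 ≤ 3).
Then R = B(k−1)f/C = k*(k + 6)*(k**2 + 12*k - 73)/(60*(4*k - 3)), so s_k = R(k)·t_k = k*(k**2 + 12*k - 73)/(60*(k + 3)*(k + 4)*(k + 5)).
s_(k+1) − s_k = (4*k - 3)/(k**4 + 18*k**3 + 119*k**2 + 342*k + 360) = t_k.

Yes. s_k = k*(k**2 + 12*k - 73)/(60*(k + 3)*(k + 4)*(k + 5)).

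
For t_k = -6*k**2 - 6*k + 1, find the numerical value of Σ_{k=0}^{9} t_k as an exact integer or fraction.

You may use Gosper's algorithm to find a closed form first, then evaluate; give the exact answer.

r(k) = (6*k**2 + 18*k + 11)/(6*k**2 + 6*k - 1) after simplifying.
Normal form (A,B,C) = (1, 1, k**2 + k - 1/6).
Need (1)·f(k+1) − (1)·f(k) = k**2 + k - 1/6.
From deg A=0, deg B=0, deg C=2: d=3.
Coefficient equations give f(k) = k*(2*k**2 - 3)/6.
Get s_k = R·t_k = k*(3 - 2*k**2) with R(k) = B(k−1)f(k)/C(k) = k*(2*k**2 - 3)/(6*k**2 + 6*k - 1).
s_(k+1) − s_k = -6*k**2 - 6*k + 1 = t_k.
Σ_(k=0)^(9) t_k = s_(10) − s_(0) = -1970 − (0) = -1970.

Σ = -1970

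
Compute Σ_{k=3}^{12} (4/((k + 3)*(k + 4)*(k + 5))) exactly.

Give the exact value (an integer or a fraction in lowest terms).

Compute t_(k+1)/t_k: get (k + 3)/(k + 6).
Gosper form: A/B · C(k+1)/C(k) with A=k + 3, B=k + 6, C=1.
Need (k + 3)·f(k+1) − (k + 5)·f(k) = 1.
From deg A=1, deg B=1, deg C=0: d=2.
Solve for f: f(k) = k*(k + 7)/24 (degree 2 ≤ 2).
Then R = B(k−1)f/C = k*(k + 5)*(k + 7)/24, so s_k = R(k)·t_k = k*(k + 7)/(6*(k + 3)*(k + 4)).
Check: Δs_k = 4/(k**3 + 12*k**2 + 47*k + 60). ✓
Evaluate s at k=13 and k=3: 65/408 and 5/42; difference 115/2856.

Σ = 115/2856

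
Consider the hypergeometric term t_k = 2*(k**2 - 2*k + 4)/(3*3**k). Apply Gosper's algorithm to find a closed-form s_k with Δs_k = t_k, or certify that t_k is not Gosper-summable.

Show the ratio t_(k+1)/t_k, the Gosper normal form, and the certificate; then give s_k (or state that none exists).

s_k = (-k**2 + k - 4)/3**k

The ratio is (k**2 + 3)/(3*(k**2 - 2*k + 4)).
So A=1/3 and B=1, with C=k**2 - 2*k + 4.
f must satisfy (1/3)·f(k+1) − (1)·f(k) = k**2 - 2*k + 4.
deg f ≤ 2 (via 0,0,2).
Solve for f: f(k) = -3*(k**2 - k + 4)/2 (degree 2 ≤ 2).
So s_k = (B(k−1)f/C)·t_k = (-3*(k**2 - k + 4)/(2*(k**2 - 2*k + 4)))·t_k = (-k**2 + k - 4)/3**k.
Check: Δs_k = 2*(k**2 - 2*k + 4)/(3*3**k). ✓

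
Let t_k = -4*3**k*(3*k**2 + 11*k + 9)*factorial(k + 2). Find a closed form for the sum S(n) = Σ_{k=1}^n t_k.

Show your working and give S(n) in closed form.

S(n) = -12*3**n*n*factorial(n + 3) - 12*3**n*factorial(n + 3) + 72

t_(k+1)/t_k = 3*(3*k**3 + 26*k**2 + 74*k + 69)/(3*k**2 + 11*k + 9).
Gosper form: A/B · C(k+1)/C(k) with A=3*k + 9, B=1, C=k**2 + 11*k/3 + 3.
Solve (3*k + 9)·f(k+1) − (1)·f(k) = k**2 + 11*k/3 + 3.
deg f ≤ 1 (via 1,0,2).
A polynomial solution: f(k) = k/3.
So s_k = (B(k−1)f/C)·t_k = (k/(3*k**2 + 11*k + 9))·t_k = -4*3**k*k*factorial(k + 2).
Check: Δs_k = -4*3**k*(3*k**2 + 11*k + 9)*factorial(k + 2). ✓
s_(n+1) = -12*3**n*(n + 1)*factorial(n + 3) and s_(1) = -72, so S(n) = -12*3**n*n*factorial(n + 3) - 12*3**n*factorial(n + 3) + 72.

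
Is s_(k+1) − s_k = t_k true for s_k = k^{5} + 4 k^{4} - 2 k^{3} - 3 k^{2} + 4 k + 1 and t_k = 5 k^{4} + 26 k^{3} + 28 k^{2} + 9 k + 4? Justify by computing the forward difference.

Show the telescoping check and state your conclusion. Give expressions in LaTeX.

s_(k+1) = k**5 + 9*k**4 + 24*k**3 + 25*k**2 + 13*k + 5
s_(k+1) − s_k = 5*k**4 + 26*k**3 + 28*k**2 + 9*k + 4
(s_(k+1) − s_k) − t_k = 0

Valid — Δs_k = t_k.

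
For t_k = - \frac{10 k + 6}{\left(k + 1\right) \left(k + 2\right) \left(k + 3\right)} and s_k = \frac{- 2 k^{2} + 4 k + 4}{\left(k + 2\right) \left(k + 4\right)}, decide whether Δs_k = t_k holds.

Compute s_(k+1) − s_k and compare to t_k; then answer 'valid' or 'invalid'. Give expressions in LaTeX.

s_(k+1) = 2*(3 - k**2)/(k**2 + 8*k + 15)
s_(k+1) − s_k = 4*(-4*k**2 - 14*k - 3)/(k**4 + 14*k**3 + 71*k**2 + 154*k + 120)
(s_(k+1) − s_k) − t_k = 6*(-k**3 + 4*k**2 + 31*k + 18)/(k**5 + 15*k**4 + 85*k**3 + 225*k**2 + 274*k + 120)

Invalid: residual \frac{6 \left(- k^{3} + 4 k^{2} + 31 k + 18\right)}{k^{5} + 15 k^{4} + 85 k^{3} + 225 k^{2} + 274 k + 120} ≠ 0.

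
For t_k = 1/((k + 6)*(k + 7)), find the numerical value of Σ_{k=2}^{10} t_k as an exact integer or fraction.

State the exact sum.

t_(k+1)/t_k = (k + 6)/(k + 8).
Normal form (A,B,C) = (k + 6, k + 8, 1).
Solve (k + 6)·f(k+1) − (k + 7)·f(k) = 1.
Bound: deg f ≤ 1.
Solving with deg f ≤ 1: f(k) = k/6.
Certificate R = B(k−1)f/C = k*(k + 7)/6 gives s_k = k/(6*(k + 6)).
Check: Δs_k = 1/(k**2 + 13*k + 42). ✓
Sum = s_(11) − s_(2); s_(11) = 11/102, s_(2) = 1/24 ⇒ 9/136.

Σ = 9/136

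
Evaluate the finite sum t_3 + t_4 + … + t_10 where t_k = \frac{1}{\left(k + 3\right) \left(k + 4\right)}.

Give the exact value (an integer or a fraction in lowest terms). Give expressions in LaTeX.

Σ = 2/21

r(k) = (k + 3)/(k + 5) after simplifying.
Take A(k)=k + 3, B(k)=k + 5, C(k)=1.
Key eq: (k + 3)·f(k+1) = (k + 4)·f(k) + (1).
d = 1 from the (1,1,0) case.
A polynomial solution: f(k) = k/3.
Get s_k = R·t_k = k/(3*(k + 3)) with R(k) = B(k−1)f(k)/C(k) = k*(k + 4)/3.
s_(k+1) − s_k = 1/(k**2 + 7*k + 12) = t_k.
Σ_(k=3)^(10) t_k = s_(11) − s_(3) = 11/42 − (1/6) = 2/21.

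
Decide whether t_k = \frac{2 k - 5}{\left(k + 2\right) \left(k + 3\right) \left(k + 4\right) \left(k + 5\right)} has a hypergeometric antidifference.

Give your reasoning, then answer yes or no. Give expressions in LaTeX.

Ratio r(k) = (k + 2)*(2*k - 3)/((k + 6)*(2*k - 5)).
Take A(k)=k + 2, B(k)=k + 6, C(k)=k - 5/2.
Set up (k + 2)·f(k+1) − (k + 5)·f(k) − (k - 5/2) = 0.
From deg A=1, deg B=1, deg C=1: d=3.
Solve for f: f(k) = -k*(k**2 + 9*k + 50)/48 (degree 3 ≤ 3).
Get s_k = R·t_k = k*(-k**2 - 9*k - 50)/(24*(k + 2)*(k + 3)*(k + 4)) with R(k) = B(k−1)f(k)/C(k) = -k*(k + 5)*(k**2 + 9*k + 50)/(24*(2*k - 5)).
Verify: (2*k - 5)/(k**4 + 14*k**3 + 71*k**2 + 154*k + 120) matches t_k.

Yes. s_k = \frac{k \left(- k^{2} - 9 k - 50\right)}{24 \left(k + 2\right) \left(k + 3\right) \left(k + 4\right)}.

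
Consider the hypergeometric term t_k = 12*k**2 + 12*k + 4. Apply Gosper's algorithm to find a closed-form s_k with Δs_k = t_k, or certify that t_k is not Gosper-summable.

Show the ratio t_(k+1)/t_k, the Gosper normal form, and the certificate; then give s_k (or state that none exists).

s_k = 4*k**3

Step 1: r(k) = (3*k**2 + 9*k + 7)/(3*k**2 + 3*k + 1).
Gosper form: A/B · C(k+1)/C(k) with A=1, B=1, C=k**2 + k + 1/3.
Need (1)·f(k+1) − (1)·f(k) = k**2 + k + 1/3.
deg f ≤ 3 (via 0,0,2).
Coefficient equations give f(k) = k**3/3.
Get s_k = R·t_k = 4*k**3 with R(k) = B(k−1)f(k)/C(k) = k**3/(3*k**2 + 3*k + 1).
Δs = -4*k**3 + 4*(k + 1)**3, as required.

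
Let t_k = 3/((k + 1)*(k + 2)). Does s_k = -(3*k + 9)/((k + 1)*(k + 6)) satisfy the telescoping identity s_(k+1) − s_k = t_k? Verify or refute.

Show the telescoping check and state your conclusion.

Invalid: residual 18*(-k - 4)/(k**4 + 16*k**3 + 83*k**2 + 152*k + 84) ≠ 0.

s_(k+1) = 3*(-k - 4)/((k + 2)*(k + 7))
s_(k+1) − s_k = 3*(k**2 + 7*k + 18)/(k**4 + 16*k**3 + 83*k**2 + 152*k + 84)
(s_(k+1) − s_k) − t_k = 18*(-k - 4)/(k**4 + 16*k**3 + 83*k**2 + 152*k + 84)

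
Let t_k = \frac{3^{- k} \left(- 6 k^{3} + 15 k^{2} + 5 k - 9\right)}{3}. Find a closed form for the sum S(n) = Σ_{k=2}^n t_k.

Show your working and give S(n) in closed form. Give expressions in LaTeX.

S(n) = 3^{- n - 2} \left(- 14 \cdot 3^{n} + 9 n^{3} + 18 n^{2} + 6 n + 9\right)

Compute t_(k+1)/t_k: get (6*k**3 + 3*k**2 - 17*k - 5)/(3*(6*k**3 - 15*k**2 - 5*k + 9)).
A = 1/3, B = 1, C = k**3 - 5*k**2/2 - 5*k/6 + 3/2.
Need (1/3)·f(k+1) − (1)·f(k) = k**3 - 5*k**2/2 - 5*k/6 + 3/2.
From deg A=0, deg B=0, deg C=3: d=3.
A polynomial solution: f(k) = -(3*k**3 - 3*k**2 - k + 4)/2.
Get s_k = R·t_k = (3*k**3 - 3*k**2 - k + 4)/3**k with R(k) = B(k−1)f(k)/C(k) = -3*(3*k**3 - 3*k**2 - k + 4)/(6*k**3 - 15*k**2 - 5*k + 9).
s_(k+1) − s_k = (-6*k**3 + 15*k**2 + 5*k - 9)/(3*3**k) = t_k.
Evaluate: s_(n+1) = 3**(-n - 1)*(3*n**3 + 6*n**2 + 2*n + 3); subtract s_(2) = 14/9 ⇒ S(n) = 3**(-n - 2)*(-14*3**n + 9*n**3 + 18*n**2 + 6*n + 9).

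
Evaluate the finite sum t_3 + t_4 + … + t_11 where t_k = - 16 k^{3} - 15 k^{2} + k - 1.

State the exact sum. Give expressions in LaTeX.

Σ = -77013

Ratio r(k) = (-k + 16*(k + 1)**3 + 15*(k + 1)**2)/(16*k**3 + 15*k**2 - k + 1).
Factor: A=1; B=1; C=k**3 + 15*k**2/16 - k/16 + 1/16.
f must satisfy (1)·f(k+1) − (1)·f(k) = k**3 + 15*k**2/16 - k/16 + 1/16.
From deg A=0, deg B=0, deg C=3: d=4.
Match coefficients ⇒ f(k) = k*(4*k**3 - 3*k**2 - 4*k + 4)/16.
Get s_k = R·t_k = k*(-4*k**3 + 3*k**2 + 4*k - 4) with R(k) = B(k−1)f(k)/C(k) = k*(4*k**3 - 3*k**2 - 4*k + 4)/(16*k**3 + 15*k**2 - k + 1).
Δs = -16*k**3 - 15*k**2 + k - 1, as required.
Sum = s_(12) − s_(3); s_(12) = -77232, s_(3) = -219 ⇒ -77013.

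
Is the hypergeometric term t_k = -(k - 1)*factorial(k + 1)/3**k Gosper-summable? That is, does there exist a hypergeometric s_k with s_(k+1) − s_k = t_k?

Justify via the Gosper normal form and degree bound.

Yes. s_k = -3**(1 - k)*factorial(k + 1).

t_(k+1)/t_k = k*(k + 2)/(3*(k - 1)).
Factor: A=k/3 + 2/3; B=1; C=k - 1.
Set up (k/3 + 2/3)·f(k+1) − (1)·f(k) − (k - 1) = 0.
Bound: deg f ≤ 0.
Solving with deg f ≤ 0: f(k) = 3.
So s_k = (B(k−1)f/C)·t_k = (3/(k - 1))·t_k = -3**(1 - k)*factorial(k + 1).
Verify: -(k - 1)*factorial(k + 1)/3**k matches t_k.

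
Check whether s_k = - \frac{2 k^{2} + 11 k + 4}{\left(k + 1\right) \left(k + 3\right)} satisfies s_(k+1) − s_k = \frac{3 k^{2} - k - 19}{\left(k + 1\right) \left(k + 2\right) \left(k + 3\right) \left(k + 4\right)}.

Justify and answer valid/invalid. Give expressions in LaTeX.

s_(k+1) = (-11*k - 2*(k + 1)**2 - 15)/((k + 2)*(k + 4))
s_(k+1) − s_k = (3*k**2 - k - 19)/(k**4 + 10*k**3 + 35*k**2 + 50*k + 24)
(s_(k+1) − s_k) − t_k = 0

Valid — Δs_k = t_k.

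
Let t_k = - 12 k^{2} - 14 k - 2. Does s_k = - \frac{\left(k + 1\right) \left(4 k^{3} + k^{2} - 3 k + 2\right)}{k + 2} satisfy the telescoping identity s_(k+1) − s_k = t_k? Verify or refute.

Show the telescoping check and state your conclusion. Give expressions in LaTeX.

s_(k+1) = (k + 2)*(3*k - 4*(k + 1)**3 - (k + 1)**2 + 1)/(k + 3)
s_(k+1) − s_k = (-12*k**4 - 66*k**3 - 107*k**2 - 61*k - 10)/(k**2 + 5*k + 6)
(s_(k+1) − s_k) − t_k = (8*k**3 + 37*k**2 + 33*k + 2)/(k**2 + 5*k + 6)

Invalid: residual \frac{8 k^{3} + 37 k^{2} + 33 k + 2}{k^{2} + 5 k + 6} ≠ 0.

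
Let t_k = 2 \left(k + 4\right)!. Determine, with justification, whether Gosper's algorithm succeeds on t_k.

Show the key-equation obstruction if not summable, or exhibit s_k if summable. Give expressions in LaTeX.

r(k) = k + 5 after simplifying.
A = k + 5, B = 1, C = 1.
Set up (k + 5)·f(k+1) − (1)·f(k) − (1) = 0.
deg f ≤ -1 (via 1,0,0).
deg f ≤ -1 is impossible — no certificate.

No — negative degree bound, so no certificate f.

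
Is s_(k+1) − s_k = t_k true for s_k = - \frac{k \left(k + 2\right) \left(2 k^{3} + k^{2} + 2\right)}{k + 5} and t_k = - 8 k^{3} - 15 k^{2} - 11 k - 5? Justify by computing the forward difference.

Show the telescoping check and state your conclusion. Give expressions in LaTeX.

Invalid: residual \frac{3 \left(6 k^{4} + 54 k^{3} + 86 k^{2} + 58 k + 25\right)}{k^{2} + 11 k + 30} ≠ 0.

s_(k+1) = -(k + 1)*(k + 3)*(2*(k + 1)**3 + (k + 1)**2 + 2)/(k + 6)
s_(k+1) − s_k = (-8*k**5 - 85*k**4 - 254*k**3 - 318*k**2 - 211*k - 75)/(k**2 + 11*k + 30)
(s_(k+1) − s_k) − t_k = 3*(6*k**4 + 54*k**3 + 86*k**2 + 58*k + 25)/(k**2 + 11*k + 30)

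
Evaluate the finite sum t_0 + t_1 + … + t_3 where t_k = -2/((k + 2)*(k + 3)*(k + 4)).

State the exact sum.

Σ = -1/7

t_(k+1)/t_k = (k + 2)/(k + 5).
So A=k + 2 and B=k + 5, with C=1.
f must satisfy (k + 2)·f(k+1) − (k + 4)·f(k) = 1.
Degrees (1,1,0) ⇒ d ≤ 2.
A polynomial solution: f(k) = k*(k + 5)/12.
So s_k = (B(k−1)f/C)·t_k = (k*(k + 4)*(k + 5)/12)·t_k = k*(-k - 5)/(6*(k + 2)*(k + 3)).
Δs = -2/(k**3 + 9*k**2 + 26*k + 24), as required.
Evaluate s at k=4 and k=0: -1/7 and 0; difference -1/7.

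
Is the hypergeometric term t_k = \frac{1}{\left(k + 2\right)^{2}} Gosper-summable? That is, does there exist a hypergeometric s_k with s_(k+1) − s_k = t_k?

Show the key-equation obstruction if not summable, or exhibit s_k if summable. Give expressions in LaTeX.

Step 1: r(k) = (k + 2)**2/(k + 3)**2.
So A=k**2 + 4*k + 4 and B=k**2 + 6*k + 9, with C=1.
Set up (k**2 + 4*k + 4)·f(k+1) − (k**2 + 4*k + 4)·f(k) − (1) = 0.
Degrees (2,2,0) ⇒ d ≤ 0.
Write f(k) = c0. Then LHS − RHS = -1, requiring -1 = 0: contradictory. No certificate.

No — t_k has no hypergeometric antidifference.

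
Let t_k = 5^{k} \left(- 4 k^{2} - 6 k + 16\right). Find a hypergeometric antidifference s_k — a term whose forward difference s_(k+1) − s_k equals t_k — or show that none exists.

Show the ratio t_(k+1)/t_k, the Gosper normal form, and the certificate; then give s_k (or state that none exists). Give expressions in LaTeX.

Ratio r(k) = 5*(2*k**2 + 7*k - 3)/(2*k**2 + 3*k - 8).
A = 5, B = 1, C = k**2 + 3*k/2 - 4.
Key eq: (5)·f(k+1) = (1)·f(k) + (k**2 + 3*k/2 - 4).
d = 2 from the (0,0,2) case.
Match coefficients ⇒ f(k) = (k**2 - k - 4)/4.
Get s_k = R·t_k = 5**k*(-k**2 + k + 4) with R(k) = B(k−1)f(k)/C(k) = (k**2 - k - 4)/(2*(2*k**2 + 3*k - 8)).
s_(k+1) − s_k = 5**k*(-4*k**2 - 6*k + 16) = t_k.

s_k = 5^{k} \left(- k^{2} + k + 4\right)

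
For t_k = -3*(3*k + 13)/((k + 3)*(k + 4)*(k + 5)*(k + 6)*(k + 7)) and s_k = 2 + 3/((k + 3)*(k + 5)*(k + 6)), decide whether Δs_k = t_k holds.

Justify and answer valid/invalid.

s_(k+1) = 2 + 3/((k + 4)*(k + 6)*(k + 7))
s_(k+1) − s_k = 3*(-3*k - 13)/(k**5 + 25*k**4 + 245*k**3 + 1175*k**2 + 2754*k + 2520)
(s_(k+1) − s_k) − t_k = 0

valid; difference matches t_k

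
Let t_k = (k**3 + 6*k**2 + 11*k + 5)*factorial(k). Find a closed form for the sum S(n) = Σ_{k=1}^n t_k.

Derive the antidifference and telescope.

r(k) = (k**4 + 10*k**3 + 35*k**2 + 49*k + 23)/(k**3 + 6*k**2 + 11*k + 5) after simplifying.
Take A(k)=k + 1, B(k)=1, C(k)=k**3 + 6*k**2 + 11*k + 5.
Solve (k + 1)·f(k+1) − (1)·f(k) = k**3 + 6*k**2 + 11*k + 5.
Degrees (1,0,3) ⇒ d ≤ 2.
Coefficient equations give f(k) = (k + 2)**2.
R(k) = B(k−1)·f(k)/C(k) = (k + 2)**2/(k**3 + 6*k**2 + 11*k + 5); s_k = R·t_k = (k + 2)**2*factorial(k).
Check: Δs_k = (k**3 + 6*k**2 + 11*k + 5)*factorial(k). ✓
Evaluate: s_(n+1) = (n + 3)**2*factorial(n + 1); subtract s_(1) = 9 ⇒ S(n) = n**3*factorial(n) + 7*n**2*factorial(n) + 15*n*factorial(n) + 9*factorial(n) - 9.

S(n) = n**3*factorial(n) + 7*n**2*factorial(n) + 15*n*factorial(n) + 9*factorial(n) - 9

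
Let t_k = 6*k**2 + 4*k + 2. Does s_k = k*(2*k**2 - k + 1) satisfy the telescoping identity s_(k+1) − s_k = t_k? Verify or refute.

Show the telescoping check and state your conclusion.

Valid: the claim telescopes to t_k.

s_(k+1) = -(k + 1)*(k - 2*(k + 1)**2)
s_(k+1) − s_k = 6*k**2 + 4*k + 2
(s_(k+1) − s_k) − t_k = 0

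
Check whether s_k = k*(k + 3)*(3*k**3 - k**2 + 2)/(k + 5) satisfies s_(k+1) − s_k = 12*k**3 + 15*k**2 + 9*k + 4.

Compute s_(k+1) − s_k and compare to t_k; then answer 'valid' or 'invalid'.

Invalid: residual 2*(-9*k**4 - 76*k**3 - 84*k**2 - 47*k - 20)/(k**2 + 11*k + 30) ≠ 0.

s_(k+1) = (k + 1)*(k + 4)*(3*(k + 1)**3 - (k + 1)**2 + 2)/(k + 6)
s_(k+1) − s_k = (12*k**5 + 129*k**4 + 382*k**3 + 385*k**2 + 220*k + 80)/(k**2 + 11*k + 30)
(s_(k+1) − s_k) − t_k = 2*(-9*k**4 - 76*k**3 - 84*k**2 - 47*k - 20)/(k**2 + 11*k + 30)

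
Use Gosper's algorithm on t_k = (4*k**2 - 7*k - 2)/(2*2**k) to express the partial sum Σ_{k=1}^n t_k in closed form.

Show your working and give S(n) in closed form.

Compute t_(k+1)/t_k: get (4*k**2 + k - 5)/(2*(4*k**2 - 7*k - 2)).
Take A(k)=1/2, B(k)=1, C(k)=k**2 - 7*k/4 - 1/2.
Set up (1/2)·f(k+1) − (1)·f(k) − (k**2 - 7*k/4 - 1/2) = 0.
Degrees (0,0,2) ⇒ d ≤ 2.
Match coefficients ⇒ f(k) = -(4*k**2 + k + 3)/2.
Then R = B(k−1)f/C = -2*(4*k**2 + k + 3)/((k - 2)*(4*k + 1)), so s_k = R(k)·t_k = (-4*k**2 - k - 3)/2**k.
s_(k+1) − s_k = (4*k**2 - 7*k - 2)/(2*2**k) = t_k.
s_(n+1) = 2**(-n - 1)*(-4*n**2 - 9*n - 8) and s_(1) = -4, so S(n) = 2**(-n - 1)*(2**(n + 3) - 4*n**2 - 9*n - 8).

S(n) = 2**(-n - 1)*(2**(n + 3) - 4*n**2 - 9*n - 8)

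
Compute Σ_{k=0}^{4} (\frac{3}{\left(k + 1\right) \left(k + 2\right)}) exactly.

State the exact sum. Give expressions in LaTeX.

Σ = 5/2

Compute t_(k+1)/t_k: get (k + 1)/(k + 3).
A = k + 1, B = k + 3, C = 1.
f must satisfy (k + 1)·f(k+1) − (k + 2)·f(k) = 1.
deg f ≤ 1 (via 1,1,0).
Coefficient equations give f(k) = k.
So s_k = (B(k−1)f/C)·t_k = (k*(k + 2))·t_k = 3*k/(k + 1).
s_(k+1) − s_k = 3/(k**2 + 3*k + 2) = t_k.
Telescoping: Σ = s_(5) − s_(0) = 5/2 − (0) = 5/2.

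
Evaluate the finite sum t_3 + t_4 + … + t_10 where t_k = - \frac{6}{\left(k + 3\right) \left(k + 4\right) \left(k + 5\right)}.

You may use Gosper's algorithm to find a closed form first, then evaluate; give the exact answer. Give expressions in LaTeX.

Σ = -2/35

t_(k+1)/t_k = (k + 3)/(k + 6).
A = k + 3, B = k + 6, C = 1.
Set up (k + 3)·f(k+1) − (k + 5)·f(k) − (1) = 0.
Bound: deg f ≤ 2.
A polynomial solution: f(k) = k*(k + 7)/24.
Then R = B(k−1)f/C = k*(k + 5)*(k + 7)/24, so s_k = R(k)·t_k = k*(-k - 7)/(4*(k + 3)*(k + 4)).
Check: Δs_k = -6/(k**3 + 12*k**2 + 47*k + 60). ✓
Σ_(k=3)^(10) t_k = s_(11) − s_(3) = -33/140 − (-5/28) = -2/35.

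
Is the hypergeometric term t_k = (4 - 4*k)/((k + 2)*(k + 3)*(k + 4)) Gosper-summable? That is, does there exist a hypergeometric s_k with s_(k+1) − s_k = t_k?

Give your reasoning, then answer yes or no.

Yes. s_k = -k*(k - 7)/(3*(k + 2)*(k + 3)).

The ratio is k*(k + 2)/((k - 1)*(k + 5)).
Take A(k)=k + 2, B(k)=k + 5, C(k)=k - 1.
f must satisfy (k + 2)·f(k+1) − (k + 4)·f(k) = k - 1.
Bound: deg f ≤ 2.
A polynomial solution: f(k) = k*(k - 7)/12.
R(k) = B(k−1)·f(k)/C(k) = k*(k - 7)*(k + 4)/(12*(k - 1)); s_k = R·t_k = -k*(k - 7)/(3*(k + 2)*(k + 3)).
s_(k+1) − s_k = 4*(1 - k)/(k**3 + 9*k**2 + 26*k + 24) = t_k.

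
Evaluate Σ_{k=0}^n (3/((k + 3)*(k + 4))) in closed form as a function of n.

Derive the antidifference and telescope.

S(n) = (n + 1)/(n + 4)

Ratio r(k) = (k + 3)/(k + 5).
So A=k + 3 and B=k + 5, with C=1.
Solve (k + 3)·f(k+1) − (k + 4)·f(k) = 1.
Degrees (1,1,0) ⇒ d ≤ 1.
A polynomial solution: f(k) = k/3.
Certificate R = B(k−1)f/C = k*(k + 4)/3 gives s_k = k/(k + 3).
s_(k+1) − s_k = 3/(k**2 + 7*k + 12) = t_k.
Σ_(k=0)^n t_k = s_(n+1) − s_(0) = ((n + 1)/(n + 4)) − (0), i.e. (n + 1)/(n + 4).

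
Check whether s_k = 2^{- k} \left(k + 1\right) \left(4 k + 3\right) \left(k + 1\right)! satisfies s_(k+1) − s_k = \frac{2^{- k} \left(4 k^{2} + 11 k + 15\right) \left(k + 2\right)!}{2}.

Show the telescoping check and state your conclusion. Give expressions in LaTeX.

Invalid: residual - \frac{2^{- k} \left(4 k^{2} + 7 k + 8\right) \left(k + 1\right)!}{2} ≠ 0.

s_(k+1) = (k + 2)*(4*k + 7)*factorial(k + 2)/(2*2**k)
s_(k+1) − s_k = (4*k**3 + 15*k**2 + 30*k + 22)*factorial(k + 1)/(2*2**k)
(s_(k+1) − s_k) − t_k = -(4*k**2 + 7*k + 8)*factorial(k + 1)/(2*2**k)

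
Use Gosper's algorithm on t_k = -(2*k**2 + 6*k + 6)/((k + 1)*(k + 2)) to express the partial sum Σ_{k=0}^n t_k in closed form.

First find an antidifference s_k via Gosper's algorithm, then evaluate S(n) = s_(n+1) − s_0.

The ratio is (k + 1)*(3*k + (k + 1)**2 + 6)/((k + 3)*(k**2 + 3*k + 3)).
Normal form (A,B,C) = (k + 1, k + 3, k**2 + 3*k + 3).
Set up (k + 1)·f(k+1) − (k + 2)·f(k) − (k**2 + 3*k + 3) = 0.
d = 2 from the (1,1,2) case.
Solve for f: f(k) = k*(k + 2) (degree 2 ≤ 2).
Get s_k = R·t_k = -2*k*(k + 2)/(k + 1) with R(k) = B(k−1)f(k)/C(k) = k*(k + 2)**2/(k**2 + 3*k + 3).
s_(k+1) − s_k = 2*(-k**2 - 3*k - 3)/(k**2 + 3*k + 2) = t_k.
Telescope: S(n) = s_(n+1) − s_(0) = 2*(-n**2 - 4*n - 3)/(n + 2) − (0) = 2*(-n**2 - 4*n - 3)/(n + 2).

S(n) = 2*(-n**2 - 4*n - 3)/(n + 2)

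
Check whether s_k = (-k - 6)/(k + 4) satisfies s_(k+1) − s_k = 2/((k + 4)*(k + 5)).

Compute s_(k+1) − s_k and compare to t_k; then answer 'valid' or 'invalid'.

valid; difference matches t_k

s_(k+1) = (-k - 7)/(k + 5)
s_(k+1) − s_k = 2/(k**2 + 9*k + 20)
(s_(k+1) − s_k) − t_k = 0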